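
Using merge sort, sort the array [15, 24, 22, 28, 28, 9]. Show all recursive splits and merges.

Merge sort trace:

Split: [15, 24, 22, 28, 28, 9] -> [15, 24, 22] and [28, 28, 9]
  Split: [15, 24, 22] -> [15] and [24, 22]
    Split: [24, 22] -> [24] and [22]
    Merge: [24] + [22] -> [22, 24]
  Merge: [15] + [22, 24] -> [15, 22, 24]
  Split: [28, 28, 9] -> [28] and [28, 9]
    Split: [28, 9] -> [28] and [9]
    Merge: [28] + [9] -> [9, 28]
  Merge: [28] + [9, 28] -> [9, 28, 28]
Merge: [15, 22, 24] + [9, 28, 28] -> [9, 15, 22, 24, 28, 28]

Final sorted array: [9, 15, 22, 24, 28, 28]

The merge sort proceeds by recursively splitting the array and merging sorted halves.
After all merges, the sorted array is [9, 15, 22, 24, 28, 28].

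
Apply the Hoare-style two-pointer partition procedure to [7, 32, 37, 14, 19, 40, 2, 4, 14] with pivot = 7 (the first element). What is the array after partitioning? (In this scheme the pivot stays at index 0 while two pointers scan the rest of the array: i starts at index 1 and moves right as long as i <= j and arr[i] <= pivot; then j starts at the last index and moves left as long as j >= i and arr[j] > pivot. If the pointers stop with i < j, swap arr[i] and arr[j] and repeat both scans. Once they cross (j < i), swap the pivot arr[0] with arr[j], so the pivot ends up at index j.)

Hoare-style two-pointer partition with pivot = 7:

Initial array: [7, 32, 37, 14, 19, 40, 2, 4, 14]

Pointers start at i = 1, j = 8.
i stops at index 1 (arr[1]=32 > 7), j stops at index 7 (arr[7]=4 <= 7): swap arr[1] and arr[7], array becomes [7, 4, 37, 14, 19, 40, 2, 32, 14]
i stops at index 2 (arr[2]=37 > 7), j stops at index 6 (arr[6]=2 <= 7): swap arr[2] and arr[6], array becomes [7, 4, 2, 14, 19, 40, 37, 32, 14]
i ends at 3, j ends at 2: the pointers have crossed (j < i), so scanning stops.

Swap pivot arr[0] with arr[2] to place pivot at position 2: [2, 4, 7, 14, 19, 40, 37, 32, 14]
Pivot position: 2

After partitioning with pivot 7, the array becomes [2, 4, 7, 14, 19, 40, 37, 32, 14]. The pivot is placed at index 2. All elements to the left of the pivot are <= 7, and all elements to the right are > 7.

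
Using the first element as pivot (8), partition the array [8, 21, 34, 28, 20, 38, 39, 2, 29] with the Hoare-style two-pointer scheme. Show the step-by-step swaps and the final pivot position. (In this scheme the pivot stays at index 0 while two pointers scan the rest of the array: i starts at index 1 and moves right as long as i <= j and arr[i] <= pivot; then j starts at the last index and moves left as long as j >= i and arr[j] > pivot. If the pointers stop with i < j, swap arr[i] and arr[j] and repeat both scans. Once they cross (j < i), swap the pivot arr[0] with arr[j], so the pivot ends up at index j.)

Hoare-style two-pointer partition with pivot = 8:

Initial array: [8, 21, 34, 28, 20, 38, 39, 2, 29]

Pointers start at i = 1, j = 8.
i stops at index 1 (arr[1]=21 > 8), j stops at index 7 (arr[7]=2 <= 8): swap arr[1] and arr[7], array becomes [8, 2, 34, 28, 20, 38, 39, 21, 29]
i ends at 2, j ends at 1: the pointers have crossed (j < i), so scanning stops.

Swap pivot arr[0] with arr[1] to place pivot at position 1: [2, 8, 34, 28, 20, 38, 39, 21, 29]
Pivot position: 1

After partitioning with pivot 8, the array becomes [2, 8, 34, 28, 20, 38, 39, 21, 29]. The pivot is placed at index 1. All elements to the left of the pivot are <= 8, and all elements to the right are > 8.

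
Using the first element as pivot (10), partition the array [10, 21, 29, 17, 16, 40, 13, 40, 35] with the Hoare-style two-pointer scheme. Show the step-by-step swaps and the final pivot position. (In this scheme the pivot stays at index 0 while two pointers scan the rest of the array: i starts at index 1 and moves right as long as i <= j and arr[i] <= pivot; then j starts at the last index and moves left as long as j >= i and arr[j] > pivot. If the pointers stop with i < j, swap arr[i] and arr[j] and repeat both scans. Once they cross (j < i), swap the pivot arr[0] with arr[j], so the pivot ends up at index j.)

Hoare-style two-pointer partition with pivot = 10:

Initial array: [10, 21, 29, 17, 16, 40, 13, 40, 35]

Pointers start at i = 1, j = 8.
i ends at 1, j ends at 0: the pointers have crossed (j < i), so scanning stops.

j = 0, so swapping arr[0] with arr[j] leaves the pivot at position 0: [10, 21, 29, 17, 16, 40, 13, 40, 35]
Pivot position: 0

After partitioning with pivot 10, the array becomes [10, 21, 29, 17, 16, 40, 13, 40, 35]. The pivot is placed at index 0. All elements to the left of the pivot are <= 10, and all elements to the right are > 10.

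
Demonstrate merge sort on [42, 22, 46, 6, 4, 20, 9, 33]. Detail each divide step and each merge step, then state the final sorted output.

Merge sort trace:

Split: [42, 22, 46, 6, 4, 20, 9, 33] -> [42, 22, 46, 6] and [4, 20, 9, 33]
  Split: [42, 22, 46, 6] -> [42, 22] and [46, 6]
    Split: [42, 22] -> [42] and [22]
    Merge: [42] + [22] -> [22, 42]
    Split: [46, 6] -> [46] and [6]
    Merge: [46] + [6] -> [6, 46]
  Merge: [22, 42] + [6, 46] -> [6, 22, 42, 46]
  Split: [4, 20, 9, 33] -> [4, 20] and [9, 33]
    Split: [4, 20] -> [4] and [20]
    Merge: [4] + [20] -> [4, 20]
    Split: [9, 33] -> [9] and [33]
    Merge: [9] + [33] -> [9, 33]
  Merge: [4, 20] + [9, 33] -> [4, 9, 20, 33]
Merge: [6, 22, 42, 46] + [4, 9, 20, 33] -> [4, 6, 9, 20, 22, 33, 42, 46]

Final sorted array: [4, 6, 9, 20, 22, 33, 42, 46]

The merge sort proceeds by recursively splitting the array and merging sorted halves.
After all merges, the sorted array is [4, 6, 9, 20, 22, 33, 42, 46].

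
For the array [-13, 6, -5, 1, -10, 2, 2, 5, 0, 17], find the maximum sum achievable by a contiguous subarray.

Using Kadane's algorithm on [-13, 6, -5, 1, -10, 2, 2, 5, 0, 17]:

Scanning through the array:
Position 1 (value 6): max_ending_here = 6, max_so_far = 6
Position 2 (value -5): max_ending_here = 1, max_so_far = 6
Position 3 (value 1): max_ending_here = 2, max_so_far = 6
Position 4 (value -10): max_ending_here = -8, max_so_far = 6
Position 5 (value 2): max_ending_here = 2, max_so_far = 6
Position 6 (value 2): max_ending_here = 4, max_so_far = 6
Position 7 (value 5): max_ending_here = 9, max_so_far = 9
Position 8 (value 0): max_ending_here = 9, max_so_far = 9
Position 9 (value 17): max_ending_here = 26, max_so_far = 26

Maximum subarray: [2, 2, 5, 0, 17]
Maximum sum: 26

The maximum subarray is [2, 2, 5, 0, 17] with sum 26. This subarray runs from index 5 to index 9.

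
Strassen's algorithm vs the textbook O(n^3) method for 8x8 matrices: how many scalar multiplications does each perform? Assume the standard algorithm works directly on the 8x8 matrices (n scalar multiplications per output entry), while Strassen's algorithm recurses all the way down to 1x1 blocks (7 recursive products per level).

Matrix multiplication for 8x8 matrices:

Standard algorithm: 8^3 = 512 multiplications
Strassen's algorithm: 7^(log2(8)) = 7^3 = 343 multiplications
Savings: 512 - 343 = 169 multiplications

Standard: 512 multiplications (8^3). Strassen: 343 multiplications (7^3). Strassen reduces 8 recursive multiplications to 7 at each level.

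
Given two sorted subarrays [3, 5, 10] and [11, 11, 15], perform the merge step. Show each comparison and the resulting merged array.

Merging process:

Compare 3 vs 11: take 3 from left. Merged: [3]
Compare 5 vs 11: take 5 from left. Merged: [3, 5]
Compare 10 vs 11: take 10 from left. Merged: [3, 5, 10]
Append remaining from right: [11, 11, 15]. Merged: [3, 5, 10, 11, 11, 15]

Final merged array: [3, 5, 10, 11, 11, 15]
Total comparisons: 3

The merged array is [3, 5, 10, 11, 11, 15], requiring 3 comparisons. The merge step runs in O(n) time where n is the total number of elements.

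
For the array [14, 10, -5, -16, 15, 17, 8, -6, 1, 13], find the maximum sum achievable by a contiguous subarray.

Using Kadane's algorithm on [14, 10, -5, -16, 15, 17, 8, -6, 1, 13]:

Scanning through the array:
Position 1 (value 10): max_ending_here = 24, max_so_far = 24
Position 2 (value -5): max_ending_here = 19, max_so_far = 24
Position 3 (value -16): max_ending_here = 3, max_so_far = 24
Position 4 (value 15): max_ending_here = 18, max_so_far = 24
Position 5 (value 17): max_ending_here = 35, max_so_far = 35
Position 6 (value 8): max_ending_here = 43, max_so_far = 43
Position 7 (value -6): max_ending_here = 37, max_so_far = 43
Position 8 (value 1): max_ending_here = 38, max_so_far = 43
Position 9 (value 13): max_ending_here = 51, max_so_far = 51

Maximum subarray: [14, 10, -5, -16, 15, 17, 8, -6, 1, 13]
Maximum sum: 51

The maximum subarray is [14, 10, -5, -16, 15, 17, 8, -6, 1, 13] with sum 51. This subarray runs from index 0 to index 9.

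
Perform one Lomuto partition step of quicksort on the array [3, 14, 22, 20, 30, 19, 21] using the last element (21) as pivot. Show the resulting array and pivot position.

Lomuto partition with pivot = 21:

Initial array: [3, 14, 22, 20, 30, 19, 21]

arr[0]=3 <= 21: swap with position 0, array becomes [3, 14, 22, 20, 30, 19, 21]
arr[1]=14 <= 21: swap with position 1, array becomes [3, 14, 22, 20, 30, 19, 21]
arr[2]=22 > 21: no swap
arr[3]=20 <= 21: swap with position 2, array becomes [3, 14, 20, 22, 30, 19, 21]
arr[4]=30 > 21: no swap
arr[5]=19 <= 21: swap with position 3, array becomes [3, 14, 20, 19, 30, 22, 21]

Place pivot at position 4: [3, 14, 20, 19, 21, 22, 30]
Pivot position: 4

After partitioning with pivot 21, the array becomes [3, 14, 20, 19, 21, 22, 30]. The pivot is placed at index 4. All elements to the left of the pivot are <= 21, and all elements to the right are > 21.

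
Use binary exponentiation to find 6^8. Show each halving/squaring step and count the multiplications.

Computing 6^8 by squaring (build up from 6^1; each line after the first costs one multiplication):

6^1 = 6
6^2 = (6^1)^2 = 6^2 = 36
6^4 = (6^2)^2 = 36^2 = 1296
6^8 = (6^4)^2 = 1296^2 = 1679616

Result: 1679616
Multiplications needed: 3 (3 lines after 6^1)

6^8 = 1679616. Using exponentiation by squaring, this requires 3 multiplications. The key idea: if the exponent is even, square the half-power; if odd, multiply by the base once.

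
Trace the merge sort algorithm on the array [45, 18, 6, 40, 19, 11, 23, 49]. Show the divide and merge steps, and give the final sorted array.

Merge sort trace:

Split: [45, 18, 6, 40, 19, 11, 23, 49] -> [45, 18, 6, 40] and [19, 11, 23, 49]
  Split: [45, 18, 6, 40] -> [45, 18] and [6, 40]
    Split: [45, 18] -> [45] and [18]
    Merge: [45] + [18] -> [18, 45]
    Split: [6, 40] -> [6] and [40]
    Merge: [6] + [40] -> [6, 40]
  Merge: [18, 45] + [6, 40] -> [6, 18, 40, 45]
  Split: [19, 11, 23, 49] -> [19, 11] and [23, 49]
    Split: [19, 11] -> [19] and [11]
    Merge: [19] + [11] -> [11, 19]
    Split: [23, 49] -> [23] and [49]
    Merge: [23] + [49] -> [23, 49]
  Merge: [11, 19] + [23, 49] -> [11, 19, 23, 49]
Merge: [6, 18, 40, 45] + [11, 19, 23, 49] -> [6, 11, 18, 19, 23, 40, 45, 49]

Final sorted array: [6, 11, 18, 19, 23, 40, 45, 49]

The merge sort proceeds by recursively splitting the array and merging sorted halves.
After all merges, the sorted array is [6, 11, 18, 19, 23, 40, 45, 49].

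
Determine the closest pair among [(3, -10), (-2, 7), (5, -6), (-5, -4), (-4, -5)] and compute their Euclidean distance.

Computing all pairwise distances among 5 points:

d((3, -10), (-2, 7)) = 17.72
d((3, -10), (5, -6)) = 4.4721
d((3, -10), (-5, -4)) = 10.0
d((3, -10), (-4, -5)) = 8.6023
d((-2, 7), (5, -6)) = 14.7648
d((-2, 7), (-5, -4)) = 11.4018
d((-2, 7), (-4, -5)) = 12.1655
d((5, -6), (-5, -4)) = 10.198
d((5, -6), (-4, -5)) = 9.0554
d((-5, -4), (-4, -5)) = 1.4142 <-- minimum

Closest pair: (-5, -4) and (-4, -5) with distance 1.4142

The closest pair is (-5, -4) and (-4, -5) with Euclidean distance 1.4142. For 5 points, brute-force pairwise comparison is shown above. For large n, the divide-and-conquer algorithm (sort by x, recurse on halves, check the dividing strip) achieves O(n log n).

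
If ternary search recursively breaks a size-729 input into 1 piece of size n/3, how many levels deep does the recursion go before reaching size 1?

For divide and conquer with division factor 3:

Problem sizes at each level:
Level 0: 729
Level 1: 243
Level 2: 81
Level 3: 27
Level 4: 9
Level 5: 3
Level 6: 1

The root is level 0 and the size-1 base case is level 6 (the tree spans levels 0 through 6, i.e. 7 levels counting the root), so the depth is the number of divisions: log_3(729) = 6

The recursion tree depth is log_3(729) = 6. At each level, the problem size is divided by 3, so it takes 6 divisions to reduce to a base case of size 1. The algorithm makes 1 recursive call at each level.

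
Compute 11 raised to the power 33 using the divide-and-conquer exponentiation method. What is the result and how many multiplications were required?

Computing 11^33 by squaring (build up from 11^1; each line after the first costs one multiplication):

11^1 = 11
11^2 = (11^1)^2 = 11^2 = 121
11^4 = (11^2)^2 = 121^2 = 14641
11^8 = (11^4)^2 = 14641^2 = 214358881
11^16 = (11^8)^2 = 214358881^2 = 45949729863572161
11^32 = (11^16)^2 = 45949729863572161^2 = 2111377674535255285545615254209921
11^33 = 11 * 11^32 = 11 * 2111377674535255285545615254209921 = 23225154419887808141001767796309131

Result: 23225154419887808141001767796309131
Multiplications needed: 6 (6 lines after 11^1)

11^33 = 23225154419887808141001767796309131. Using exponentiation by squaring, this requires 6 multiplications. The key idea: if the exponent is even, square the half-power; if odd, multiply by the base once.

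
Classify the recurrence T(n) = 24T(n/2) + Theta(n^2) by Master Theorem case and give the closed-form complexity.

Master Theorem for T(n) = 24T(n/2) + O(n^2):

a = 24, b = 2, c = 2
log_b(a) = log_2(24) = 4.5850

Case 1: c = 2 < log_2(24) = 4.5850
T(n) = O(n^(log_2 24))

For T(n) = 24T(n/2) + O(n^2): log_2(24) = 4.5850. This is Case 1 of the Master Theorem (c < log_b(a), work dominated by leaves), giving O(n^(log_2 24)).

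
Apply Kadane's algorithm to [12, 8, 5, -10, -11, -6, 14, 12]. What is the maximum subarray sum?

Using Kadane's algorithm on [12, 8, 5, -10, -11, -6, 14, 12]:

Scanning through the array:
Position 1 (value 8): max_ending_here = 20, max_so_far = 20
Position 2 (value 5): max_ending_here = 25, max_so_far = 25
Position 3 (value -10): max_ending_here = 15, max_so_far = 25
Position 4 (value -11): max_ending_here = 4, max_so_far = 25
Position 5 (value -6): max_ending_here = -2, max_so_far = 25
Position 6 (value 14): max_ending_here = 14, max_so_far = 25
Position 7 (value 12): max_ending_here = 26, max_so_far = 26

Maximum subarray: [14, 12]
Maximum sum: 26

The maximum subarray is [14, 12] with sum 26. This subarray runs from index 6 to index 7.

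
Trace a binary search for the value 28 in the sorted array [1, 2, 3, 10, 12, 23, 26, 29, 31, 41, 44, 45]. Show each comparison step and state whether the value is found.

Binary search for 28 in [1, 2, 3, 10, 12, 23, 26, 29, 31, 41, 44, 45]:

lo=0, hi=11, mid=5, arr[mid]=23 -> 23 < 28, search right half
lo=6, hi=11, mid=8, arr[mid]=31 -> 31 > 28, search left half
lo=6, hi=7, mid=6, arr[mid]=26 -> 26 < 28, search right half
lo=7, hi=7, mid=7, arr[mid]=29 -> 29 > 28, search left half
lo=7 > hi=6, target 28 not found

Binary search determines that 28 is not in the array after 4 comparisons. The search space was exhausted without finding the target.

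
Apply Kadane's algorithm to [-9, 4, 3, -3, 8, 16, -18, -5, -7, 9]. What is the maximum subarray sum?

Using Kadane's algorithm on [-9, 4, 3, -3, 8, 16, -18, -5, -7, 9]:

Scanning through the array:
Position 1 (value 4): max_ending_here = 4, max_so_far = 4
Position 2 (value 3): max_ending_here = 7, max_so_far = 7
Position 3 (value -3): max_ending_here = 4, max_so_far = 7
Position 4 (value 8): max_ending_here = 12, max_so_far = 12
Position 5 (value 16): max_ending_here = 28, max_so_far = 28
Position 6 (value -18): max_ending_here = 10, max_so_far = 28
Position 7 (value -5): max_ending_here = 5, max_so_far = 28
Position 8 (value -7): max_ending_here = -2, max_so_far = 28
Position 9 (value 9): max_ending_here = 9, max_so_far = 28

Maximum subarray: [4, 3, -3, 8, 16]
Maximum sum: 28

The maximum subarray is [4, 3, -3, 8, 16] with sum 28. This subarray runs from index 1 to index 5.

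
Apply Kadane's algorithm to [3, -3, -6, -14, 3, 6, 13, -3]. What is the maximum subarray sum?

Using Kadane's algorithm on [3, -3, -6, -14, 3, 6, 13, -3]:

Scanning through the array:
Position 1 (value -3): max_ending_here = 0, max_so_far = 3
Position 2 (value -6): max_ending_here = -6, max_so_far = 3
Position 3 (value -14): max_ending_here = -14, max_so_far = 3
Position 4 (value 3): max_ending_here = 3, max_so_far = 3
Position 5 (value 6): max_ending_here = 9, max_so_far = 9
Position 6 (value 13): max_ending_here = 22, max_so_far = 22
Position 7 (value -3): max_ending_here = 19, max_so_far = 22

Maximum subarray: [3, 6, 13]
Maximum sum: 22

The maximum subarray is [3, 6, 13] with sum 22. This subarray runs from index 4 to index 6.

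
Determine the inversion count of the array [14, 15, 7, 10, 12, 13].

Finding inversions in [14, 15, 7, 10, 12, 13]:

(0, 2): arr[0]=14 > arr[2]=7
(0, 3): arr[0]=14 > arr[3]=10
(0, 4): arr[0]=14 > arr[4]=12
(0, 5): arr[0]=14 > arr[5]=13
(1, 2): arr[1]=15 > arr[2]=7
(1, 3): arr[1]=15 > arr[3]=10
(1, 4): arr[1]=15 > arr[4]=12
(1, 5): arr[1]=15 > arr[5]=13

Total inversions: 8

The array has 8 inversion(s): (0,2), (0,3), (0,4), (0,5), (1,2), (1,3), (1,4), (1,5). Each pair (i,j) satisfies i < j and arr[i] > arr[j].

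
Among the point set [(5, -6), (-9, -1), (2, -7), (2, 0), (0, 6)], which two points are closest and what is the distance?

Computing all pairwise distances among 5 points:

d((5, -6), (-9, -1)) = 14.8661
d((5, -6), (2, -7)) = 3.1623 <-- minimum
d((5, -6), (2, 0)) = 6.7082
d((5, -6), (0, 6)) = 13.0
d((-9, -1), (2, -7)) = 12.53
d((-9, -1), (2, 0)) = 11.0454
d((-9, -1), (0, 6)) = 11.4018
d((2, -7), (2, 0)) = 7.0
d((2, -7), (0, 6)) = 13.1529
d((2, 0), (0, 6)) = 6.3246

Closest pair: (5, -6) and (2, -7) with distance 3.1623

The closest pair is (5, -6) and (2, -7) with Euclidean distance 3.1623. For 5 points, brute-force pairwise comparison is shown above. For large n, the divide-and-conquer algorithm (sort by x, recurse on halves, check the dividing strip) achieves O(n log n).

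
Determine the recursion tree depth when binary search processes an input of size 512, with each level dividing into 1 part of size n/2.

For divide and conquer with division factor 2:

Problem sizes at each level:
Level 0: 512
Level 1: 256
Level 2: 128
Level 3: 64
Level 4: 32
Level 5: 16
Level 6: 8
Level 7: 4
Level 8: 2
Level 9: 1

The root is level 0 and the size-1 base case is level 9 (the tree spans levels 0 through 9, i.e. 10 levels counting the root), so the depth is the number of divisions: log_2(512) = 9

The recursion tree depth is log_2(512) = 9. At each level, the problem size is divided by 2, so it takes 9 divisions to reduce to a base case of size 1. The algorithm makes 1 recursive call at each level.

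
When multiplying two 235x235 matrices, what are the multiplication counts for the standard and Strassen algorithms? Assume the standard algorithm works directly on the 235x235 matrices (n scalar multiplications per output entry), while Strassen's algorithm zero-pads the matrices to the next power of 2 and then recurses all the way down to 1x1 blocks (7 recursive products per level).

Matrix multiplication for 235x235 matrices:

Strassen's algorithm requires power-of-2 dimensions. Pad 235x235 to 256x256 (next power of 2).

Standard algorithm: 235^3 = 12977875 multiplications
Strassen's algorithm: 7^(log2(256)) = 7^8 = 5764801 multiplications
Savings: 12977875 - 5764801 = 7213074 multiplications

Standard: 12977875 multiplications (235^3). Strassen: 5764801 multiplications (7^8, after padding to 256x256). Strassen reduces 8 recursive multiplications to 7 at each level.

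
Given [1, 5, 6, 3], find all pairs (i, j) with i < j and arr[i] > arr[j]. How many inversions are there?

Finding inversions in [1, 5, 6, 3]:

(1, 3): arr[1]=5 > arr[3]=3
(2, 3): arr[2]=6 > arr[3]=3

Total inversions: 2

The array has 2 inversion(s): (1,3), (2,3). Each pair (i,j) satisfies i < j and arr[i] > arr[j].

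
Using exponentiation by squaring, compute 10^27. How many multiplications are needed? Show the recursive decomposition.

Computing 10^27 by squaring (build up from 10^1; each line after the first costs one multiplication):

10^1 = 10
10^2 = (10^1)^2 = 10^2 = 100
10^3 = 10 * 10^2 = 10 * 100 = 1000
10^6 = (10^3)^2 = 1000^2 = 1000000
10^12 = (10^6)^2 = 1000000^2 = 1000000000000
10^13 = 10 * 10^12 = 10 * 1000000000000 = 10000000000000
10^26 = (10^13)^2 = 10000000000000^2 = 100000000000000000000000000
10^27 = 10 * 10^26 = 10 * 100000000000000000000000000 = 1000000000000000000000000000

Result: 1000000000000000000000000000
Multiplications needed: 7 (7 lines after 10^1)

10^27 = 1000000000000000000000000000. Using exponentiation by squaring, this requires 7 multiplications. The key idea: if the exponent is even, square the half-power; if odd, multiply by the base once.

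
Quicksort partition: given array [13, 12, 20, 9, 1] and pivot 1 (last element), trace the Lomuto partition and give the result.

Lomuto partition with pivot = 1:

Initial array: [13, 12, 20, 9, 1]

arr[0]=13 > 1: no swap
arr[1]=12 > 1: no swap
arr[2]=20 > 1: no swap
arr[3]=9 > 1: no swap

Place pivot at position 0: [1, 12, 20, 9, 13]
Pivot position: 0

After partitioning with pivot 1, the array becomes [1, 12, 20, 9, 13]. The pivot is placed at index 0. All elements to the left of the pivot are <= 1, and all elements to the right are > 1.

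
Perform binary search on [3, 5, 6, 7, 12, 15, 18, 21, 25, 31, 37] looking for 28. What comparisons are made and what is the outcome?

Binary search for 28 in [3, 5, 6, 7, 12, 15, 18, 21, 25, 31, 37]:

lo=0, hi=10, mid=5, arr[mid]=15 -> 15 < 28, search right half
lo=6, hi=10, mid=8, arr[mid]=25 -> 25 < 28, search right half
lo=9, hi=10, mid=9, arr[mid]=31 -> 31 > 28, search left half
lo=9 > hi=8, target 28 not found

Binary search determines that 28 is not in the array after 3 comparisons. The search space was exhausted without finding the target.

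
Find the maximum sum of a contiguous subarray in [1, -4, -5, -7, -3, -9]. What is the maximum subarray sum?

Using Kadane's algorithm on [1, -4, -5, -7, -3, -9]:

Scanning through the array:
Position 1 (value -4): max_ending_here = -3, max_so_far = 1
Position 2 (value -5): max_ending_here = -5, max_so_far = 1
Position 3 (value -7): max_ending_here = -7, max_so_far = 1
Position 4 (value -3): max_ending_here = -3, max_so_far = 1
Position 5 (value -9): max_ending_here = -9, max_so_far = 1

Maximum subarray: [1]
Maximum sum: 1

The maximum subarray is [1] with sum 1. This subarray runs from index 0 to index 0.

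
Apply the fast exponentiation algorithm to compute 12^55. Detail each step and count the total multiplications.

Computing 12^55 by squaring (build up from 12^1; each line after the first costs one multiplication):

12^1 = 12
12^2 = (12^1)^2 = 12^2 = 144
12^3 = 12 * 12^2 = 12 * 144 = 1728
12^6 = (12^3)^2 = 1728^2 = 2985984
12^12 = (12^6)^2 = 2985984^2 = 8916100448256
12^13 = 12 * 12^12 = 12 * 8916100448256 = 106993205379072
12^26 = (12^13)^2 = 106993205379072^2 = 11447545997288281555215581184
12^27 = 12 * 12^26 = 12 * 11447545997288281555215581184 = 137370551967459378662586974208
12^54 = (12^27)^2 = 137370551967459378662586974208^2 = 18870668547844457769972080826950345531368943638112857227264
12^55 = 12 * 12^54 = 12 * 18870668547844457769972080826950345531368943638112857227264 = 226448022574133493239664969923404146376427323657354286727168

Result: 226448022574133493239664969923404146376427323657354286727168
Multiplications needed: 9 (9 lines after 12^1)

12^55 = 226448022574133493239664969923404146376427323657354286727168. Using exponentiation by squaring, this requires 9 multiplications. The key idea: if the exponent is even, square the half-power; if odd, multiply by the base once.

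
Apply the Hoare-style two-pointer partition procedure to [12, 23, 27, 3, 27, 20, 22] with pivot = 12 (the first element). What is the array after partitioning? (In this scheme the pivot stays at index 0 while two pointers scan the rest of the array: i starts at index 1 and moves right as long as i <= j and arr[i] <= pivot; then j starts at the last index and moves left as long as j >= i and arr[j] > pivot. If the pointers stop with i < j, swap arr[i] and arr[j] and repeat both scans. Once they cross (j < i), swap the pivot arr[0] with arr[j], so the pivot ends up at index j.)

Hoare-style two-pointer partition with pivot = 12:

Initial array: [12, 23, 27, 3, 27, 20, 22]

Pointers start at i = 1, j = 6.
i stops at index 1 (arr[1]=23 > 12), j stops at index 3 (arr[3]=3 <= 12): swap arr[1] and arr[3], array becomes [12, 3, 27, 23, 27, 20, 22]
i ends at 2, j ends at 1: the pointers have crossed (j < i), so scanning stops.

Swap pivot arr[0] with arr[1] to place pivot at position 1: [3, 12, 27, 23, 27, 20, 22]
Pivot position: 1

After partitioning with pivot 12, the array becomes [3, 12, 27, 23, 27, 20, 22]. The pivot is placed at index 1. All elements to the left of the pivot are <= 12, and all elements to the right are > 12.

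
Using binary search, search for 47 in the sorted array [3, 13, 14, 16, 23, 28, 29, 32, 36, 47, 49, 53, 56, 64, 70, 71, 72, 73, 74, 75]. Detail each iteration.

Binary search for 47 in [3, 13, 14, 16, 23, 28, 29, 32, 36, 47, 49, 53, 56, 64, 70, 71, 72, 73, 74, 75]:

lo=0, hi=19, mid=9, arr[mid]=47 -> Found target at index 9!

Binary search finds 47 at index 9 after 1 comparisons. The search repeatedly halves the search space by comparing with the middle element.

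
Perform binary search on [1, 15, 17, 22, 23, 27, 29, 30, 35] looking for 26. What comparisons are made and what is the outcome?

Binary search for 26 in [1, 15, 17, 22, 23, 27, 29, 30, 35]:

lo=0, hi=8, mid=4, arr[mid]=23 -> 23 < 26, search right half
lo=5, hi=8, mid=6, arr[mid]=29 -> 29 > 26, search left half
lo=5, hi=5, mid=5, arr[mid]=27 -> 27 > 26, search left half
lo=5 > hi=4, target 26 not found

Binary search determines that 26 is not in the array after 3 comparisons. The search space was exhausted without finding the target.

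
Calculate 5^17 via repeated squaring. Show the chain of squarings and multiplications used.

Computing 5^17 by squaring (build up from 5^1; each line after the first costs one multiplication):

5^1 = 5
5^2 = (5^1)^2 = 5^2 = 25
5^4 = (5^2)^2 = 25^2 = 625
5^8 = (5^4)^2 = 625^2 = 390625
5^16 = (5^8)^2 = 390625^2 = 152587890625
5^17 = 5 * 5^16 = 5 * 152587890625 = 762939453125

Result: 762939453125
Multiplications needed: 5 (5 lines after 5^1)

5^17 = 762939453125. Using exponentiation by squaring, this requires 5 multiplications. The key idea: if the exponent is even, square the half-power; if odd, multiply by the base once.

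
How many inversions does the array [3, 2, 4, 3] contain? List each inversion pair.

Finding inversions in [3, 2, 4, 3]:

(0, 1): arr[0]=3 > arr[1]=2
(2, 3): arr[2]=4 > arr[3]=3

Total inversions: 2

The array has 2 inversion(s): (0,1), (2,3). Each pair (i,j) satisfies i < j and arr[i] > arr[j].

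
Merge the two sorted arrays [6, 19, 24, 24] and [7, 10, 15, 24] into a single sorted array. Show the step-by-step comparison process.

Merging process:

Compare 6 vs 7: take 6 from left. Merged: [6]
Compare 19 vs 7: take 7 from right. Merged: [6, 7]
Compare 19 vs 10: take 10 from right. Merged: [6, 7, 10]
Compare 19 vs 15: take 15 from right. Merged: [6, 7, 10, 15]
Compare 19 vs 24: take 19 from left. Merged: [6, 7, 10, 15, 19]
Compare 24 vs 24: take 24 from left. Merged: [6, 7, 10, 15, 19, 24]
Compare 24 vs 24: take 24 from left. Merged: [6, 7, 10, 15, 19, 24, 24]
Append remaining from right: [24]. Merged: [6, 7, 10, 15, 19, 24, 24, 24]

Final merged array: [6, 7, 10, 15, 19, 24, 24, 24]
Total comparisons: 7

The merged array is [6, 7, 10, 15, 19, 24, 24, 24], requiring 7 comparisons. The merge step runs in O(n) time where n is the total number of elements.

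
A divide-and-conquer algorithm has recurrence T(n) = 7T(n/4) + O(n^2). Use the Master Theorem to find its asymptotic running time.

Master Theorem for T(n) = 7T(n/4) + O(n^2):

a = 7, b = 4, c = 2
log_b(a) = log_4(7) = 1.4037

Case 3: c = 2 > log_4(7) = 1.4037
T(n) = O(n^2) = O(n^2)

For T(n) = 7T(n/4) + O(n^2): log_4(7) = 1.4037. This is Case 3 of the Master Theorem (c > log_b(a), work dominated by root), giving O(n^2).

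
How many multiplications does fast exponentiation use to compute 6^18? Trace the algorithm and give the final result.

Computing 6^18 by squaring (build up from 6^1; each line after the first costs one multiplication):

6^1 = 6
6^2 = (6^1)^2 = 6^2 = 36
6^4 = (6^2)^2 = 36^2 = 1296
6^8 = (6^4)^2 = 1296^2 = 1679616
6^9 = 6 * 6^8 = 6 * 1679616 = 10077696
6^18 = (6^9)^2 = 10077696^2 = 101559956668416

Result: 101559956668416
Multiplications needed: 5 (5 lines after 6^1)

6^18 = 101559956668416. Using exponentiation by squaring, this requires 5 multiplications. The key idea: if the exponent is even, square the half-power; if odd, multiply by the base once.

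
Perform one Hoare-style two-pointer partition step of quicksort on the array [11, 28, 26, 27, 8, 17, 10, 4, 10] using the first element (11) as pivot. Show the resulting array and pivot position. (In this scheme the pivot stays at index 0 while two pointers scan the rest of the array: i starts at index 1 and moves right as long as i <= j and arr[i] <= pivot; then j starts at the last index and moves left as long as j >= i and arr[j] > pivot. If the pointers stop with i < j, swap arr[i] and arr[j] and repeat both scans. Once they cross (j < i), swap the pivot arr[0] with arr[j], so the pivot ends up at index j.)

Hoare-style two-pointer partition with pivot = 11:

Initial array: [11, 28, 26, 27, 8, 17, 10, 4, 10]

Pointers start at i = 1, j = 8.
i stops at index 1 (arr[1]=28 > 11), j stops at index 8 (arr[8]=10 <= 11): swap arr[1] and arr[8], array becomes [11, 10, 26, 27, 8, 17, 10, 4, 28]
i stops at index 2 (arr[2]=26 > 11), j stops at index 7 (arr[7]=4 <= 11): swap arr[2] and arr[7], array becomes [11, 10, 4, 27, 8, 17, 10, 26, 28]
i stops at index 3 (arr[3]=27 > 11), j stops at index 6 (arr[6]=10 <= 11): swap arr[3] and arr[6], array becomes [11, 10, 4, 10, 8, 17, 27, 26, 28]
i ends at 5, j ends at 4: the pointers have crossed (j < i), so scanning stops.

Swap pivot arr[0] with arr[4] to place pivot at position 4: [8, 10, 4, 10, 11, 17, 27, 26, 28]
Pivot position: 4

After partitioning with pivot 11, the array becomes [8, 10, 4, 10, 11, 17, 27, 26, 28]. The pivot is placed at index 4. All elements to the left of the pivot are <= 11, and all elements to the right are > 11.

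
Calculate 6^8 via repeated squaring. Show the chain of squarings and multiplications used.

Computing 6^8 by squaring (build up from 6^1; each line after the first costs one multiplication):

6^1 = 6
6^2 = (6^1)^2 = 6^2 = 36
6^4 = (6^2)^2 = 36^2 = 1296
6^8 = (6^4)^2 = 1296^2 = 1679616

Result: 1679616
Multiplications needed: 3 (3 lines after 6^1)

6^8 = 1679616. Using exponentiation by squaring, this requires 3 multiplications. The key idea: if the exponent is even, square the half-power; if odd, multiply by the base once.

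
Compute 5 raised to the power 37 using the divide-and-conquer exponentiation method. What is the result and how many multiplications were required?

Computing 5^37 by squaring (build up from 5^1; each line after the first costs one multiplication):

5^1 = 5
5^2 = (5^1)^2 = 5^2 = 25
5^4 = (5^2)^2 = 25^2 = 625
5^8 = (5^4)^2 = 625^2 = 390625
5^9 = 5 * 5^8 = 5 * 390625 = 1953125
5^18 = (5^9)^2 = 1953125^2 = 3814697265625
5^36 = (5^18)^2 = 3814697265625^2 = 14551915228366851806640625
5^37 = 5 * 5^36 = 5 * 14551915228366851806640625 = 72759576141834259033203125

Result: 72759576141834259033203125
Multiplications needed: 7 (7 lines after 5^1)

5^37 = 72759576141834259033203125. Using exponentiation by squaring, this requires 7 multiplications. The key idea: if the exponent is even, square the half-power; if odd, multiply by the base once.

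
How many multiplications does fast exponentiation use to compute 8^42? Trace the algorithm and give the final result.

Computing 8^42 by squaring (build up from 8^1; each line after the first costs one multiplication):

8^1 = 8
8^2 = (8^1)^2 = 8^2 = 64
8^4 = (8^2)^2 = 64^2 = 4096
8^5 = 8 * 8^4 = 8 * 4096 = 32768
8^10 = (8^5)^2 = 32768^2 = 1073741824
8^20 = (8^10)^2 = 1073741824^2 = 1152921504606846976
8^21 = 8 * 8^20 = 8 * 1152921504606846976 = 9223372036854775808
8^42 = (8^21)^2 = 9223372036854775808^2 = 85070591730234615865843651857942052864

Result: 85070591730234615865843651857942052864
Multiplications needed: 7 (7 lines after 8^1)

8^42 = 85070591730234615865843651857942052864. Using exponentiation by squaring, this requires 7 multiplications. The key idea: if the exponent is even, square the half-power; if odd, multiply by the base once.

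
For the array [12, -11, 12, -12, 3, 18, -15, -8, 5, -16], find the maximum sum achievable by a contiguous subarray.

Using Kadane's algorithm on [12, -11, 12, -12, 3, 18, -15, -8, 5, -16]:

Scanning through the array:
Position 1 (value -11): max_ending_here = 1, max_so_far = 12
Position 2 (value 12): max_ending_here = 13, max_so_far = 13
Position 3 (value -12): max_ending_here = 1, max_so_far = 13
Position 4 (value 3): max_ending_here = 4, max_so_far = 13
Position 5 (value 18): max_ending_here = 22, max_so_far = 22
Position 6 (value -15): max_ending_here = 7, max_so_far = 22
Position 7 (value -8): max_ending_here = -1, max_so_far = 22
Position 8 (value 5): max_ending_here = 5, max_so_far = 22
Position 9 (value -16): max_ending_here = -11, max_so_far = 22

Maximum subarray: [12, -11, 12, -12, 3, 18]
Maximum sum: 22

The maximum subarray is [12, -11, 12, -12, 3, 18] with sum 22. This subarray runs from index 0 to index 5.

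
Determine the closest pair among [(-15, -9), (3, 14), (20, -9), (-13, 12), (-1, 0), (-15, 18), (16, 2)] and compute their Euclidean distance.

Computing all pairwise distances among 7 points:

d((-15, -9), (3, 14)) = 29.2062
d((-15, -9), (20, -9)) = 35.0
d((-15, -9), (-13, 12)) = 21.095
d((-15, -9), (-1, 0)) = 16.6433
d((-15, -9), (-15, 18)) = 27.0
d((-15, -9), (16, 2)) = 32.8938
d((3, 14), (20, -9)) = 28.6007
d((3, 14), (-13, 12)) = 16.1245
d((3, 14), (-1, 0)) = 14.5602
d((3, 14), (-15, 18)) = 18.4391
d((3, 14), (16, 2)) = 17.6918
d((20, -9), (-13, 12)) = 39.1152
d((20, -9), (-1, 0)) = 22.8473
d((20, -9), (-15, 18)) = 44.2041
d((20, -9), (16, 2)) = 11.7047
d((-13, 12), (-1, 0)) = 16.9706
d((-13, 12), (-15, 18)) = 6.3246 <-- minimum
d((-13, 12), (16, 2)) = 30.6757
d((-1, 0), (-15, 18)) = 22.8035
d((-1, 0), (16, 2)) = 17.1172
d((-15, 18), (16, 2)) = 34.8855

Closest pair: (-13, 12) and (-15, 18) with distance 6.3246

The closest pair is (-13, 12) and (-15, 18) with Euclidean distance 6.3246. For 7 points, brute-force pairwise comparison is shown above. For large n, the divide-and-conquer algorithm (sort by x, recurse on halves, check the dividing strip) achieves O(n log n).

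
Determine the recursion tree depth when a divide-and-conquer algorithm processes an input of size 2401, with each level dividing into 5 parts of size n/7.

For divide and conquer with division factor 7:

Problem sizes at each level:
Level 0: 2401
Level 1: 343
Level 2: 49
Level 3: 7
Level 4: 1

The root is level 0 and the size-1 base case is level 4 (the tree spans levels 0 through 4, i.e. 5 levels counting the root), so the depth is the number of divisions: log_7(2401) = 4

The recursion tree depth is log_7(2401) = 4. At each level, the problem size is divided by 7, so it takes 4 divisions to reduce to a base case of size 1. The algorithm makes 5 recursive calls at each level.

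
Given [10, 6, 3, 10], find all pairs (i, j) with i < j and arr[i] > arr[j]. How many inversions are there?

Finding inversions in [10, 6, 3, 10]:

(0, 1): arr[0]=10 > arr[1]=6
(0, 2): arr[0]=10 > arr[2]=3
(1, 2): arr[1]=6 > arr[2]=3

Total inversions: 3

The array has 3 inversion(s): (0,1), (0,2), (1,2). Each pair (i,j) satisfies i < j and arr[i] > arr[j].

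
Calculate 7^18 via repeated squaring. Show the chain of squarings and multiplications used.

Computing 7^18 by squaring (build up from 7^1; each line after the first costs one multiplication):

7^1 = 7
7^2 = (7^1)^2 = 7^2 = 49
7^4 = (7^2)^2 = 49^2 = 2401
7^8 = (7^4)^2 = 2401^2 = 5764801
7^9 = 7 * 7^8 = 7 * 5764801 = 40353607
7^18 = (7^9)^2 = 40353607^2 = 1628413597910449

Result: 1628413597910449
Multiplications needed: 5 (5 lines after 7^1)

7^18 = 1628413597910449. Using exponentiation by squaring, this requires 5 multiplications. The key idea: if the exponent is even, square the half-power; if odd, multiply by the base once.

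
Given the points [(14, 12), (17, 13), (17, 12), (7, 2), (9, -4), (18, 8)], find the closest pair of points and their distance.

Computing all pairwise distances among 6 points:

d((14, 12), (17, 13)) = 3.1623
d((14, 12), (17, 12)) = 3.0
d((14, 12), (7, 2)) = 12.2066
d((14, 12), (9, -4)) = 16.7631
d((14, 12), (18, 8)) = 5.6569
d((17, 13), (17, 12)) = 1.0 <-- minimum
d((17, 13), (7, 2)) = 14.8661
d((17, 13), (9, -4)) = 18.7883
d((17, 13), (18, 8)) = 5.099
d((17, 12), (7, 2)) = 14.1421
d((17, 12), (9, -4)) = 17.8885
d((17, 12), (18, 8)) = 4.1231
d((7, 2), (9, -4)) = 6.3246
d((7, 2), (18, 8)) = 12.53
d((9, -4), (18, 8)) = 15.0

Closest pair: (17, 13) and (17, 12) with distance 1.0

The closest pair is (17, 13) and (17, 12) with Euclidean distance 1.0. For 6 points, brute-force pairwise comparison is shown above. For large n, the divide-and-conquer algorithm (sort by x, recurse on halves, check the dividing strip) achieves O(n log n).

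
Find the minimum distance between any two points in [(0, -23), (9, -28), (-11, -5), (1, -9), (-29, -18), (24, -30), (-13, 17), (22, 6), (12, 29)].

Computing all pairwise distances among 9 points:

d((0, -23), (9, -28)) = 10.2956 <-- minimum
d((0, -23), (-11, -5)) = 21.095
d((0, -23), (1, -9)) = 14.0357
d((0, -23), (-29, -18)) = 29.4279
d((0, -23), (24, -30)) = 25.0
d((0, -23), (-13, 17)) = 42.0595
d((0, -23), (22, 6)) = 36.4005
d((0, -23), (12, 29)) = 53.3667
d((9, -28), (-11, -5)) = 30.4795
d((9, -28), (1, -9)) = 20.6155
d((9, -28), (-29, -18)) = 39.2938
d((9, -28), (24, -30)) = 15.1327
d((9, -28), (-13, 17)) = 50.0899
d((9, -28), (22, 6)) = 36.4005
d((9, -28), (12, 29)) = 57.0789
d((-11, -5), (1, -9)) = 12.6491
d((-11, -5), (-29, -18)) = 22.2036
d((-11, -5), (24, -30)) = 43.0116
d((-11, -5), (-13, 17)) = 22.0907
d((-11, -5), (22, 6)) = 34.7851
d((-11, -5), (12, 29)) = 41.0488
d((1, -9), (-29, -18)) = 31.3209
d((1, -9), (24, -30)) = 31.1448
d((1, -9), (-13, 17)) = 29.5296
d((1, -9), (22, 6)) = 25.807
d((1, -9), (12, 29)) = 39.5601
d((-29, -18), (24, -30)) = 54.3415
d((-29, -18), (-13, 17)) = 38.4838
d((-29, -18), (22, 6)) = 56.3649
d((-29, -18), (12, 29)) = 62.3699
d((24, -30), (-13, 17)) = 59.8164
d((24, -30), (22, 6)) = 36.0555
d((24, -30), (12, 29)) = 60.208
d((-13, 17), (22, 6)) = 36.6879
d((-13, 17), (12, 29)) = 27.7308
d((22, 6), (12, 29)) = 25.0799

Closest pair: (0, -23) and (9, -28) with distance 10.2956

The closest pair is (0, -23) and (9, -28) with Euclidean distance 10.2956. For 9 points, brute-force pairwise comparison is shown above. For large n, the divide-and-conquer algorithm (sort by x, recurse on halves, check the dividing strip) achieves O(n log n).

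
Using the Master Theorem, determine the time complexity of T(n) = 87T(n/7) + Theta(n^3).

Master Theorem for T(n) = 87T(n/7) + O(n^3):

a = 87, b = 7, c = 3
log_b(a) = log_7(87) = 2.2950

Case 3: c = 3 > log_7(87) = 2.2950
T(n) = O(n^3) = O(n^3)

For T(n) = 87T(n/7) + O(n^3): log_7(87) = 2.2950. This is Case 3 of the Master Theorem (c > log_b(a), work dominated by root), giving O(n^3).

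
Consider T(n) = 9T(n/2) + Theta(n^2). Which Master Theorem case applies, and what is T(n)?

Master Theorem for T(n) = 9T(n/2) + O(n^2):

a = 9, b = 2, c = 2
log_b(a) = log_2(9) = 3.1699

Case 1: c = 2 < log_2(9) = 3.1699
T(n) = O(n^(log_2 9))

For T(n) = 9T(n/2) + O(n^2): log_2(9) = 3.1699. This is Case 1 of the Master Theorem (c < log_b(a), work dominated by leaves), giving O(n^(log_2 9)).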